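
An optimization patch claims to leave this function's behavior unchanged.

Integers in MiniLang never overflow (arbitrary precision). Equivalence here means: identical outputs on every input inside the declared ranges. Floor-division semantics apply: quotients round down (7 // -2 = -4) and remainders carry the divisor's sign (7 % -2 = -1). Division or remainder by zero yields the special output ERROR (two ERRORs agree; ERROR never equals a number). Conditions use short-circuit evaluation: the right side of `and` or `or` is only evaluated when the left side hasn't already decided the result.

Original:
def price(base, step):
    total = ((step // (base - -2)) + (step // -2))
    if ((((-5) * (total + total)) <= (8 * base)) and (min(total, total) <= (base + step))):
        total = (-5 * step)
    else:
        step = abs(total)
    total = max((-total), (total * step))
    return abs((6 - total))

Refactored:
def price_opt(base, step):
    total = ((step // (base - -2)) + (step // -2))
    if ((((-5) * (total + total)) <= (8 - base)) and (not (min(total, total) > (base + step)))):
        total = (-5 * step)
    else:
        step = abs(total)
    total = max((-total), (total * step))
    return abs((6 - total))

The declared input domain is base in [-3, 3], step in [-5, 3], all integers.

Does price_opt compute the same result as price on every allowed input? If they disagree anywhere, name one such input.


Take base=-1, step=1.
price: total becomes 0; next ((((-5) * (total + total)) <= (8 * base)) and (min(total, total) <= (base + step))) evaluates to false; next step becomes 0; next total becomes 0; next final value 6
price_opt: total becomes 0; next ((((-5) * (total + total)) <= (8 - base)) and (not (min(total, total) > (base + step)))) evaluates to true; next total becomes -5; next total becomes 5; next final value 1
6 against 1: the behavior changed.
verdict: not equivalent; witness: base=-1, step=1


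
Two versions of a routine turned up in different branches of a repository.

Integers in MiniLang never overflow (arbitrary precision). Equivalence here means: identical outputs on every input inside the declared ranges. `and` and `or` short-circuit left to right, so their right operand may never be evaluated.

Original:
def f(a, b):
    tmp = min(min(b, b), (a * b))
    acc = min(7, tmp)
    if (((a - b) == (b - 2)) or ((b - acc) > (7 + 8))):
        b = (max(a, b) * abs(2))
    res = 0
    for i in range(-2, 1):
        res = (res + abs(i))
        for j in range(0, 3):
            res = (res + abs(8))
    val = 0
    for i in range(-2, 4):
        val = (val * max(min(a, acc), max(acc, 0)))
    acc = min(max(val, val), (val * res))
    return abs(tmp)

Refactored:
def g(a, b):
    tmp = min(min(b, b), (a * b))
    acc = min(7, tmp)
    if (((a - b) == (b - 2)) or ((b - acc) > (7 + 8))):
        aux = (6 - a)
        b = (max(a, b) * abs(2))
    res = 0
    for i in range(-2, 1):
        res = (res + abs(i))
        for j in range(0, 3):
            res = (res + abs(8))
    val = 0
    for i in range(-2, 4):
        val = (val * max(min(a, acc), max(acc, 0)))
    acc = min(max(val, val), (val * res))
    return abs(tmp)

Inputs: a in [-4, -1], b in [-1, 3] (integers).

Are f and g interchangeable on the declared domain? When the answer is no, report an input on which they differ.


Reading the diff, among the changes: local variable names differ, plus statement counts differ, plus constant usage differs, plus arithmetic usage differs.
One worked example (a=-1, b=1) — f: tmp becomes -1; next acc becomes -1; next (((a - b) == (b - 2)) or ((b - acc) > (7 + 8))) evaluates to false; next res becomes 0; next at i=-2:; next res becomes 2; next at j=0:; next res becomes 10; next at j=1:; next res becomes 18; next at j=2:; next res becomes 26; next at i=-1:; next res becomes 27; next at j=0:; next res becomes 35; next at j=1:; next res becomes 43; next at j=2:; next res becomes 51; next at i=0:; next res becomes 51; next at j=0:; next res becomes 59; next at j=1:; next res becomes 67; next at j=2:; next res becomes 75; next val becomes 0; next at i=-2:; next val becomes 0; next at i=-1:; next val becomes 0; next at i=0:; next val becomes 0; next at i=1:; next val becomes 0; next at i=2:; next val becomes 0; next at i=3:; next val becomes 0; next acc becomes 0; next final value 1; g: tmp becomes -1; next acc becomes -1; next (((a - b) == (b - 2)) or ((b - acc) > (7 + 8))) evaluates to false; next res becomes 0; next at i=-2:; next res becomes 2; next at j=0:; next res becomes 10; next at j=1:; next res becomes 18; next at j=2:; next res becomes 26; next at i=-1:; next res becomes 27; next at j=0:; next res becomes 35; next at j=1:; next res becomes 43; next at j=2:; next res becomes 51; next at i=0:; next res becomes 51; next at j=0:; next res becomes 59; next at j=1:; next res becomes 67; next at j=2:; next res becomes 75; next val becomes 0; next at i=-2:; next val becomes 0; next at i=-1:; next val becomes 0; next at i=0:; next val becomes 0; next at i=1:; next val becomes 0; next at i=2:; next val becomes 0; next at i=3:; next val becomes 0; next acc becomes 0; next final value 1; agreement on 1.
Checked all 20 inputs in the declared domain: the outputs agree on every one.
verdict: equivalent


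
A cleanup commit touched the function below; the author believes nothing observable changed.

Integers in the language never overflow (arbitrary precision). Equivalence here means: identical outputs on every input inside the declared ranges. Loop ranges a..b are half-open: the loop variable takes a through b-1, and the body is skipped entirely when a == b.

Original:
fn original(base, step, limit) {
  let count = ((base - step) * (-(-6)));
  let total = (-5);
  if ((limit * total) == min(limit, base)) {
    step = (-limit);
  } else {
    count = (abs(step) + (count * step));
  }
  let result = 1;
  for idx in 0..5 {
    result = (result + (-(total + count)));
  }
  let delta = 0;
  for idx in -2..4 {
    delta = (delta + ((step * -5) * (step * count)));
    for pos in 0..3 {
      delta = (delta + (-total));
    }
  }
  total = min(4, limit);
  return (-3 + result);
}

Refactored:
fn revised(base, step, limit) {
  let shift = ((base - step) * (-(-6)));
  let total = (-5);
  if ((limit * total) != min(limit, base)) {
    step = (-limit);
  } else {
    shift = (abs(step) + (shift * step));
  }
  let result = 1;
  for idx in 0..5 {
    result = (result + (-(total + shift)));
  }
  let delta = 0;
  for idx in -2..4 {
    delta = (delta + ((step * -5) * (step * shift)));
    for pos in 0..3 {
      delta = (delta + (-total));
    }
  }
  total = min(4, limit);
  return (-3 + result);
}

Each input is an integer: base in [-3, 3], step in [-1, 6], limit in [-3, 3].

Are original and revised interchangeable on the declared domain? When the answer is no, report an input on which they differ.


base=-3, step=-1, limit=-3 yields -42 from original but 83 from revised.
verdict: not equivalent; witness: base=-3, step=-1, limit=-3


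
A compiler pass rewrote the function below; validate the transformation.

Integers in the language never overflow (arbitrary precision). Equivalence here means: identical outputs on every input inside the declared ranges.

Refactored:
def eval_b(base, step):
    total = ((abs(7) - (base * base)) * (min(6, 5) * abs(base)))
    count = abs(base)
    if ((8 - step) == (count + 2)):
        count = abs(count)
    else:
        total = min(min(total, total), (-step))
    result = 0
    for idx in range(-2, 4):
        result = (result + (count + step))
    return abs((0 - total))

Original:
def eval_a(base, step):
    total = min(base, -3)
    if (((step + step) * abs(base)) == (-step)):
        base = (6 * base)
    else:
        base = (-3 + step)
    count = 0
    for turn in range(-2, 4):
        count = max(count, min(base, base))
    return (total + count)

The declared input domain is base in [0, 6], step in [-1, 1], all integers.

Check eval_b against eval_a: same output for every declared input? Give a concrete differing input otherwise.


The rewrite breaks on base=0, step=-1, where the results are -3 and 0.
eval_a: total = -3; (((step + step) * abs(base)) == (-step)) -> false; base = -4; count = 0; [turn=-2]; count = 0; [turn=-1]; count = 0; [turn=0]; count = 0; [turn=1]; count = 0; [turn=2]; count = 0; [turn=3]; count = 0; return -3
eval_b: total = 0; count = 0; ((8 - step) == (count + 2)) -> false; total = 0; result = 0; [idx=-2]; result = -1; [idx=-1]; result = -2; [idx=0]; result = -3; [idx=1]; result = -4; [idx=2]; result = -5; [idx=3]; result = -6; return 0
verdict: not equivalent; witness: base=0, step=-1


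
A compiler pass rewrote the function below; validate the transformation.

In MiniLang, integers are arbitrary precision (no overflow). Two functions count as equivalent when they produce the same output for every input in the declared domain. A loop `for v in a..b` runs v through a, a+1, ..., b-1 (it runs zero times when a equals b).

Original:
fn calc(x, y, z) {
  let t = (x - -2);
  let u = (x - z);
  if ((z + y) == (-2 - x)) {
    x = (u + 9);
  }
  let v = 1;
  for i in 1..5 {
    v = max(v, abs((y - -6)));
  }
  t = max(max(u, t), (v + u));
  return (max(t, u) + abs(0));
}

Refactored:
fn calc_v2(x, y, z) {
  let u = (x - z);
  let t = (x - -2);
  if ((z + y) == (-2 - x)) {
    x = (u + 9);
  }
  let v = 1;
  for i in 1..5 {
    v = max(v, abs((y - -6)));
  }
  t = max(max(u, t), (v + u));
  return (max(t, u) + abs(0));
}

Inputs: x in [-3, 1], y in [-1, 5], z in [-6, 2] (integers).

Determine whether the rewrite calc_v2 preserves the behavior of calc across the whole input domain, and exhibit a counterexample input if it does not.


Reading the diff, among the changes: same computation, different form.
As a probe, take x=1, y=0, z=2: calc runs t = 3; u = -1; ((z + y) == (-2 - x)) -> false; v = 1; [i=1]; v = 6; [i=2]; v = 6; [i=3]; v = 6; [i=4]; v = 6; t = 5; return 5; calc_v2 runs u = -1; t = 3; ((z + y) == (-2 - x)) -> false; v = 1; [i=1]; v = 6; [i=2]; v = 6; [i=3]; v = 6; [i=4]; v = 6; t = 5; return 5; both end at 5.
Across all 315 domain points the two functions coincide.
verdict: equivalent


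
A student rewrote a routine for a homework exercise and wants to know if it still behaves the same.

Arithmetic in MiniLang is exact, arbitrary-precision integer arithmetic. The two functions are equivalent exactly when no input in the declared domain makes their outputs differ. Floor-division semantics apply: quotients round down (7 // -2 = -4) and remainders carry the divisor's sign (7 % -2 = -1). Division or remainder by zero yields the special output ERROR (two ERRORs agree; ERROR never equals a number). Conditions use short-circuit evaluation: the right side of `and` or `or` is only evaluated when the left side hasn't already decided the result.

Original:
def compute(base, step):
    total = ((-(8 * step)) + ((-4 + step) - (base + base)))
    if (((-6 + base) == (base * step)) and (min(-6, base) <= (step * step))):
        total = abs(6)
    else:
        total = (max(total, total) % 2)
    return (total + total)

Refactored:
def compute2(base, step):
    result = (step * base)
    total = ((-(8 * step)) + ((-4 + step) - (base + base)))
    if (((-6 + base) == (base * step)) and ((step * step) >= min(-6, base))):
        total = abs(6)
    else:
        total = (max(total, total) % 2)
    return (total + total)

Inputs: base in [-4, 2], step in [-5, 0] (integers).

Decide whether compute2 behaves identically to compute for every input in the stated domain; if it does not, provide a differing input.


The two versions differ — the changes include local variable names differ, comparison usage differs, arithmetic usage differs, statement counts differ.
As a probe, take base=1, step=0: compute runs total = -6; (((-6 + base) == (base * step)) and (min(-6, base) <= (step * step))) -> false; total = 0; return 0; compute2 runs result = 0; total = -6; (((-6 + base) == (base * step)) and ((step * step) >= min(-6, base))) -> false; total = 0; return 0; both end at 0.
Every one of the 42 inputs gives matching results.
verdict: equivalent


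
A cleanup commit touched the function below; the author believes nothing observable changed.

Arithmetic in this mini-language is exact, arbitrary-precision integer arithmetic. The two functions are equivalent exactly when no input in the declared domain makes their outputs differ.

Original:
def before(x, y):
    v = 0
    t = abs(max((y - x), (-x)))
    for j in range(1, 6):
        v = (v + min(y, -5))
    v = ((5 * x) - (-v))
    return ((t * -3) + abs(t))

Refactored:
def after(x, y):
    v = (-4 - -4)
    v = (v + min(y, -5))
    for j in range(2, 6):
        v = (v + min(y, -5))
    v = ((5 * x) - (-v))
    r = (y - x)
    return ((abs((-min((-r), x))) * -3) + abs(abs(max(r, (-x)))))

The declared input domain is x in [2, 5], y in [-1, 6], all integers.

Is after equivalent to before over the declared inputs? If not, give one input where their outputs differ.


The two are interchangeable: loop structure differs; also statement counts differ; also constant usage differs; also min/max/abs usage differs; also arithmetic usage differs; also local variable names differ, and every declared input agrees.
One worked example (x=3, y=6) — before: v = 0; t = 3; [j=1]; v = -5; [j=2]; v = -10; [j=3]; v = -15; [j=4]; v = -20; [j=5]; v = -25; v = -10; return -6; after: v = 0; v = -5; [j=2]; v = -10; [j=3]; v = -15; [j=4]; v = -20; [j=5]; v = -25; v = -10; r = 3; return -6; agreement on -6.
Every one of the 32 inputs gives matching results.
verdict: equivalent


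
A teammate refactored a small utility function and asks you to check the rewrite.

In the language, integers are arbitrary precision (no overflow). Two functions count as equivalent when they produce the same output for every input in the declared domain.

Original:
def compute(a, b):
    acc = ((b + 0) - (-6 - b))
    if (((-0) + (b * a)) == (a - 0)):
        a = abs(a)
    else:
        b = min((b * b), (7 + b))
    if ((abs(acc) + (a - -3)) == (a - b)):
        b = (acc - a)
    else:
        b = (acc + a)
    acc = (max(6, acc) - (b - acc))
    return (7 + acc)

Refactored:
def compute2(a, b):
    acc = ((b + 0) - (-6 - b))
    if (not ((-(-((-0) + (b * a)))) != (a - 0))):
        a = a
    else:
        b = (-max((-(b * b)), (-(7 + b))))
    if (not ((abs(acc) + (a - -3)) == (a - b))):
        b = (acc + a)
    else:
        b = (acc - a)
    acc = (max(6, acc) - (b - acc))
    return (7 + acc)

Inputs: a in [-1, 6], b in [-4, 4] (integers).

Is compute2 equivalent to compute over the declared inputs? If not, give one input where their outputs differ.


These are not equivalent — on a=-1, b=1 the outputs split (14 vs 16).
compute: acc := 8 | (((-0) + (b * a)) == (a - 0)): true | a := 1 | ((abs(acc) + (a - -3)) == (a - b)): false | b := 9 | acc := 7 | result 14
compute2: acc := 8 | (not ((-(-((-0) + (b * a)))) != (a - 0))): true | a := -1 | (not ((abs(acc) + (a - -3)) == (a - b))): true | b := 7 | acc := 9 | result 16
verdict: not equivalent; witness: a=-1, b=1


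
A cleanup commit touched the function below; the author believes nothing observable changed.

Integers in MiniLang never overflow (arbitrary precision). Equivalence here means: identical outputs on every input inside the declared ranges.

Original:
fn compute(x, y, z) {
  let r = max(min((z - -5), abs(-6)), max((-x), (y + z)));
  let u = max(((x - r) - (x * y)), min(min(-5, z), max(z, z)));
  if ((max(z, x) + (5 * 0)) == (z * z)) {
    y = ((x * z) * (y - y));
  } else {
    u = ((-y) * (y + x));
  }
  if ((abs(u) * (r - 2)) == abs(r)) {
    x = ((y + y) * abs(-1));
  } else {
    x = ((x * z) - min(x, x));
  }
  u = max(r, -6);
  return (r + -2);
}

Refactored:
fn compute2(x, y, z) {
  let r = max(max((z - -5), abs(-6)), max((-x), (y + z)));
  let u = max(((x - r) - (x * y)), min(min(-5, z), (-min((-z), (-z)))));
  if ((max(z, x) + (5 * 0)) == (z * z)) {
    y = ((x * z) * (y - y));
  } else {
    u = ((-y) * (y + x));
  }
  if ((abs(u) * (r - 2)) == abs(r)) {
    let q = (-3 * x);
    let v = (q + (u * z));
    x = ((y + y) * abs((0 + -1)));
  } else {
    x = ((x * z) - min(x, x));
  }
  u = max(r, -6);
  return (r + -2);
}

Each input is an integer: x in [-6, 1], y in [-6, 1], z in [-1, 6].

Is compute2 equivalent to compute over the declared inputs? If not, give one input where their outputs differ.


Evaluate both at x=-6, y=-6, z=2.
compute: r := 6 | u := -5 | ((max(z, x) + (5 * 0)) == (z * z)): false | u := -72 | ((abs(u) * (r - 2)) == abs(r)): false | x := -6 | u := 6 | result 4
compute2: r := 7 | u := -5 | ((max(z, x) + (5 * 0)) == (z * z)): false | u := -72 | ((abs(u) * (r - 2)) == abs(r)): false | x := -6 | u := 7 | result 5
4 against 5: the behavior changed.
verdict: not equivalent; witness: x=-6, y=-6, z=2


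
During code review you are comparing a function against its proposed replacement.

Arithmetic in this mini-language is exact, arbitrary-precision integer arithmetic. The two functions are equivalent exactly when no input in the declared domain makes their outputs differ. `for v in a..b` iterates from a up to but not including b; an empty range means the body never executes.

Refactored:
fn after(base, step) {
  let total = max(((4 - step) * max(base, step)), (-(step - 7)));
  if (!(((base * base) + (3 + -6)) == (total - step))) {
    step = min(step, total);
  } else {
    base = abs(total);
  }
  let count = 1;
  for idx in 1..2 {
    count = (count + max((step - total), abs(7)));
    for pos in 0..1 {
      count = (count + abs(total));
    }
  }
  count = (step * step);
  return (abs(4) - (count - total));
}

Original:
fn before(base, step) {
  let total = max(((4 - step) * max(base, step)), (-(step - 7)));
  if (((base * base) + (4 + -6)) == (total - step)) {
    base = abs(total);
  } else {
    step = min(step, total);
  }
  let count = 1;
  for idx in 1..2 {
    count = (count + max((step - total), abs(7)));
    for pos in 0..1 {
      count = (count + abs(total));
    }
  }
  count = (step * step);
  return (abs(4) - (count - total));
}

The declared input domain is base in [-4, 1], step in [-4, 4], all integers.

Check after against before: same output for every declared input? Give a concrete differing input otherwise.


At base=-1, step=4: before gives -9, after gives -2.
verdict: not equivalent; witness: base=-1, step=4


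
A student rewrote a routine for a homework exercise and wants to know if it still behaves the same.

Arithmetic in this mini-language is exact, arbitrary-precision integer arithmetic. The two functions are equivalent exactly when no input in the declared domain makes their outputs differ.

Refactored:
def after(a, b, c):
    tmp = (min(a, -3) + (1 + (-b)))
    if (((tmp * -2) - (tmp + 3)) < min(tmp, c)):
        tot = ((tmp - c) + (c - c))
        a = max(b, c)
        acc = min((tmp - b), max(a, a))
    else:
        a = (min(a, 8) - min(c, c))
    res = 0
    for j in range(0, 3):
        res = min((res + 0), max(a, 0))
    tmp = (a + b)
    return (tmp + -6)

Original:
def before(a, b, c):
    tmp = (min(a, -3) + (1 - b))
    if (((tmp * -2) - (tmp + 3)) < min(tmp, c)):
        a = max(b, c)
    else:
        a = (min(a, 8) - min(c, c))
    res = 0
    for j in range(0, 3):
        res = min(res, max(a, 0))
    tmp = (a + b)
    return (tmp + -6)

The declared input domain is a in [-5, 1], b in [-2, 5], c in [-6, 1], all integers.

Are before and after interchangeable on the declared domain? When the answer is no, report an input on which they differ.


Differences: arithmetic usage differs, plus local variable names differ, plus min/max/abs usage differs, plus constant usage differs, plus statement counts differ — yet all 448 inputs agree.
verdict: equivalent


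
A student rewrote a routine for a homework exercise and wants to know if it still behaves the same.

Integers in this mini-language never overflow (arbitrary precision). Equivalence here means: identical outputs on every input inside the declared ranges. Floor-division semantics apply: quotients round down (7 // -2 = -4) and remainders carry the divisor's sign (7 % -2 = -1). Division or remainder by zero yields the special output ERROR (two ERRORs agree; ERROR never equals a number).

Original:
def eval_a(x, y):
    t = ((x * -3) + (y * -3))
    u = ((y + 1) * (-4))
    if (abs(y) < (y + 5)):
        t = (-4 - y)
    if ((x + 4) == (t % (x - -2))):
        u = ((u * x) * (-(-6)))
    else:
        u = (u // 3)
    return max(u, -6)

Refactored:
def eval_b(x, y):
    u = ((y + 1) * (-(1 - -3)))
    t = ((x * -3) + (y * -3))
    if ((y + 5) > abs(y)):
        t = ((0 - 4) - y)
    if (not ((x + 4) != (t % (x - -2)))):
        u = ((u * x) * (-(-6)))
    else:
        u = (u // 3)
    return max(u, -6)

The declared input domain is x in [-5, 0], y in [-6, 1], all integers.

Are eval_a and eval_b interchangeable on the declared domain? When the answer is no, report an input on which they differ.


Reading the diff, among the changes: constant usage differs; also comparison usage differs; also arithmetic usage differs; also boolean connective usage differs.
Spot check at x=0, y=-1 — eval_a: t=3, then u=0, then (abs(y) < (y + 5)) is true, then t=-3, then ((x + 4) == (t % (x - -2))) is false, then u=0, then returns 0. eval_b: u=0, then t=3, then ((y + 5) > abs(y)) is true, then t=-3, then (not ((x + 4) != (t % (x - -2)))) is false, then u=0, then returns 0. Both give 0.
Every one of the 48 inputs gives matching results.
verdict: equivalent


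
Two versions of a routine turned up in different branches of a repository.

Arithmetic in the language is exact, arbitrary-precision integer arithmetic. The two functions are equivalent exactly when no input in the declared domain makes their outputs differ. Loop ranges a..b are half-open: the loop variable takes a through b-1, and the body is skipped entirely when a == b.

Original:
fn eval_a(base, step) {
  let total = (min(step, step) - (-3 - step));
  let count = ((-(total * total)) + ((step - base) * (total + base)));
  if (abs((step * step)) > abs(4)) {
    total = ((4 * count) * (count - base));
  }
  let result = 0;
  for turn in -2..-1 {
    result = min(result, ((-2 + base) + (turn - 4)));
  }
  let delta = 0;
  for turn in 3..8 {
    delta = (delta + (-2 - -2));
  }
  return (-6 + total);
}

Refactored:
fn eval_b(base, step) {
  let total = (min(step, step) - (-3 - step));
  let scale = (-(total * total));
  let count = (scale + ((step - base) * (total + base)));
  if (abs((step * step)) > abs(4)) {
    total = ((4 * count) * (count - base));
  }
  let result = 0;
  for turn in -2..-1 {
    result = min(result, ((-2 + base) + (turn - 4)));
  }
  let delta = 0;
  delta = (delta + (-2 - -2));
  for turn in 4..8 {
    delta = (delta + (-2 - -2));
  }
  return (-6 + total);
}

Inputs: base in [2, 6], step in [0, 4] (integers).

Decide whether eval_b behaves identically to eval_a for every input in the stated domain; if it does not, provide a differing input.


Behavior is preserved: although constant usage differs; statement counts differ; loop structure differs; local variable names differ; arithmetic usage differs, the outputs never diverge.
Tracing base=6, step=0: eval_a: total becomes 3; next count becomes -63; next (abs((step * step)) > abs(4)) evaluates to false; next result becomes 0; next at turn=-2:; next result becomes -2; next delta becomes 0; next at turn=3:; next delta becomes 0; next at turn=4:; next delta becomes 0; next at turn=5:; next delta becomes 0; next at turn=6:; next delta becomes 0; next at turn=7:; next delta becomes 0; next final value -3 | eval_b: total becomes 3; next scale becomes -9; next count becomes -63; next (abs((step * step)) > abs(4)) evaluates to false; next result becomes 0; next at turn=-2:; next result becomes -2; next delta becomes 0; next delta becomes 0; next at turn=4:; next delta becomes 0; next at turn=5:; next delta becomes 0; next at turn=6:; next delta becomes 0; next at turn=7:; next delta becomes 0; next final value -3 — matching result -3.
Across all 25 domain points the two functions coincide.
verdict: equivalent


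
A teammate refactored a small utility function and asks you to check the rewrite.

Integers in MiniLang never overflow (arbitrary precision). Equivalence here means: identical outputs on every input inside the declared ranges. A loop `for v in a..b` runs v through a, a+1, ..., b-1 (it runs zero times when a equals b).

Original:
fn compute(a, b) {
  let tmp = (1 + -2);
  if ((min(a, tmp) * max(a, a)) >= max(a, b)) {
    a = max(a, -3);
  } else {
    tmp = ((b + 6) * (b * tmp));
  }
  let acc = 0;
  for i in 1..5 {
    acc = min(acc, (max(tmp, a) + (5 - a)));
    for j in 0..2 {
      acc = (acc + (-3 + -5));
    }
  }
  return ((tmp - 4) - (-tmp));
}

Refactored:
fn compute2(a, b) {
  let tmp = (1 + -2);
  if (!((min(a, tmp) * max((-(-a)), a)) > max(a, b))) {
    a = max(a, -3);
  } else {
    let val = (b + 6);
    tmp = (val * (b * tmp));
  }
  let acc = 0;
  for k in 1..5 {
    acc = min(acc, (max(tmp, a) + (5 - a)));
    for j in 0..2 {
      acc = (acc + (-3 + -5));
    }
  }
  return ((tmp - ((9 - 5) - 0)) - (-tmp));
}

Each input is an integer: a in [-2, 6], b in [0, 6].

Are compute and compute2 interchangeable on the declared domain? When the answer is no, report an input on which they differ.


At a=-2, b=0: compute gives -6, compute2 gives -4.
verdict: not equivalent; witness: a=-2, b=0


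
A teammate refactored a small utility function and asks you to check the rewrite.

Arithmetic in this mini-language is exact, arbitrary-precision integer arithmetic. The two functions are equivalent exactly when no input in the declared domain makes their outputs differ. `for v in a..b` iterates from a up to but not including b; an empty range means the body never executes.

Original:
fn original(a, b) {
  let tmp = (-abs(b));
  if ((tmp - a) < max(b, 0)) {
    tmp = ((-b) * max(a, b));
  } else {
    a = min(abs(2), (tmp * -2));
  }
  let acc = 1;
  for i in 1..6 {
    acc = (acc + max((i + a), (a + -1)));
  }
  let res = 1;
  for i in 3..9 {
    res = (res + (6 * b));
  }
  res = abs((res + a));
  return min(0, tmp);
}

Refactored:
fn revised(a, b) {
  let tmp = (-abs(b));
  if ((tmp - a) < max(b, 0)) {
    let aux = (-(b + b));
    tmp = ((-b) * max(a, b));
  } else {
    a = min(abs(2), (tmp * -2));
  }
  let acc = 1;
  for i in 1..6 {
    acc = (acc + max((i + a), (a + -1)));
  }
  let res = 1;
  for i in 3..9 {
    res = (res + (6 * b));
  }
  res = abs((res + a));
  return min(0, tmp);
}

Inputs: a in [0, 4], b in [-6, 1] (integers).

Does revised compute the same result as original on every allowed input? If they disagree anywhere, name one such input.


Equivalent — the differences include local variable names differ; also statement counts differ; also arithmetic usage differs, yet no declared input distinguishes the two.
As a probe, take a=1, b=-2: original runs tmp=-2, then ((tmp - a) < max(b, 0)) is true, then tmp=2, then acc=1, then (i=1), then acc=3, then (i=2), then acc=6, then (i=3), then acc=10, then (i=4), then acc=15, then (i=5), then acc=21, then res=1, then (i=3), then res=-11, then (i=4), then res=-23, then (i=5), then res=-35, then (i=6), then res=-47, then (i=7), then res=-59, then (i=8), then res=-71, then res=70, then returns 0; revised runs tmp=-2, then ((tmp - a) < max(b, 0)) is true, then aux=4, then tmp=2, then acc=1, then (i=1), then acc=3, then (i=2), then acc=6, then (i=3), then acc=10, then (i=4), then acc=15, then (i=5), then acc=21, then res=1, then (i=3), then res=-11, then (i=4), then res=-23, then (i=5), then res=-35, then (i=6), then res=-47, then (i=7), then res=-59, then (i=8), then res=-71, then res=70, then returns 0; both end at 0.
An exhaustive pass over the 40 declared inputs shows identical outputs.
verdict: equivalent


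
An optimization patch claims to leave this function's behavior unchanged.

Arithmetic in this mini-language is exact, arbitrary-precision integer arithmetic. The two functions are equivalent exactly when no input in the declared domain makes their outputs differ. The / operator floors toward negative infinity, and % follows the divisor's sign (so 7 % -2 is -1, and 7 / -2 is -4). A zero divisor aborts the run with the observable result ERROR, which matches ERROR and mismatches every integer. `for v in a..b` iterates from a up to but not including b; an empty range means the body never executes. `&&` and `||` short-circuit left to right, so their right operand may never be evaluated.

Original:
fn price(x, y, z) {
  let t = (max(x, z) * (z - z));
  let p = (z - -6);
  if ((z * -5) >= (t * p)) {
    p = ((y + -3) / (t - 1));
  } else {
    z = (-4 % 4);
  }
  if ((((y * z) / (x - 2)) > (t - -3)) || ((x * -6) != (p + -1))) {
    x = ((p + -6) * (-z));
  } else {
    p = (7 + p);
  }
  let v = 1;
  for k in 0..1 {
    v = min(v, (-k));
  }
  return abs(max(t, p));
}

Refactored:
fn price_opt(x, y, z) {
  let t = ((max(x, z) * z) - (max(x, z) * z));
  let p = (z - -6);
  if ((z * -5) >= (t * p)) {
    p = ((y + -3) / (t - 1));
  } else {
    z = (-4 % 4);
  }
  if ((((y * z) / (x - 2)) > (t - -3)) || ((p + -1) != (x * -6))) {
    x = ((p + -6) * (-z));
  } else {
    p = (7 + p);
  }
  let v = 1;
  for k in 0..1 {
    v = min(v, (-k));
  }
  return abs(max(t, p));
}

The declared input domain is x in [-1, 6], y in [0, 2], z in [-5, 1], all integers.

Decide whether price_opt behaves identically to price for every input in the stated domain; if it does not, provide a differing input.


This is a faithful refactor — min/max/abs usage differs; and arithmetic usage differs, but the computed results match everywhere.
Spot check at x=1, y=0, z=-5 — price: t becomes 0; next p becomes 1; next ((z * -5) >= (t * p)) evaluates to true; next p becomes 3; next ((((y * z) / (x - 2)) > (t - -3)) || ((x * -6) != (p + -1))) evaluates to true; next x becomes -15; next v becomes 1; next at k=0:; next v becomes 0; next final value 3. price_opt: t becomes 0; next p becomes 1; next ((z * -5) >= (t * p)) evaluates to true; next p becomes 3; next ((((y * z) / (x - 2)) > (t - -3)) || ((p + -1) != (x * -6))) evaluates to true; next x becomes -15; next v becomes 1; next at k=0:; next v becomes 0; next final value 3. Both give 3.
Checked all 168 inputs in the declared domain: the outputs agree on every one.
verdict: equivalent


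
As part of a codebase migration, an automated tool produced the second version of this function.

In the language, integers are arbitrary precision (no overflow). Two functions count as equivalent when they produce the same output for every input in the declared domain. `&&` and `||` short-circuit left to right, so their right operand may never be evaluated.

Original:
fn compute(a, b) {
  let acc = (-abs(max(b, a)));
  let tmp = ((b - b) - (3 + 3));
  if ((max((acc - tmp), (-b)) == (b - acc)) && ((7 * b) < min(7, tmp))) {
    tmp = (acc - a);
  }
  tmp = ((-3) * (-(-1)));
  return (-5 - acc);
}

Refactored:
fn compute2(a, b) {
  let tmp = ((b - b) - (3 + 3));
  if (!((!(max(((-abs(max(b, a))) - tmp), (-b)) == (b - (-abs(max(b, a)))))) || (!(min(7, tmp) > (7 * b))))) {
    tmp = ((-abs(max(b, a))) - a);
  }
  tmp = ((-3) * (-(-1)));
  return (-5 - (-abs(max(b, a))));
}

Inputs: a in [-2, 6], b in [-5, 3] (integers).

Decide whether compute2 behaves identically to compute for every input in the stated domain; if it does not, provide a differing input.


Differences: boolean connective usage differs, and min/max/abs usage differs, and comparison usage differs, and statement counts differ, and local variable names differ — yet all 81 inputs agree.
verdict: equivalent


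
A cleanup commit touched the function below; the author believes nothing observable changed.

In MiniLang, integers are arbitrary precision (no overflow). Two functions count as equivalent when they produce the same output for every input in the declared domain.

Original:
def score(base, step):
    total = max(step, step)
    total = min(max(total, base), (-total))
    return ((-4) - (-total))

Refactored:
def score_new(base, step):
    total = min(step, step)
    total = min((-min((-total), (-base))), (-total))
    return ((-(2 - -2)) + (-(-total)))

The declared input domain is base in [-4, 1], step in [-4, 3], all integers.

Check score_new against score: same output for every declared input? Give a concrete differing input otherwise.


The suspicious edit (`max(step, step)` became `min(step, step)`) never changes the result for any input inside the declared domain; all 48 inputs agree.
verdict: equivalent


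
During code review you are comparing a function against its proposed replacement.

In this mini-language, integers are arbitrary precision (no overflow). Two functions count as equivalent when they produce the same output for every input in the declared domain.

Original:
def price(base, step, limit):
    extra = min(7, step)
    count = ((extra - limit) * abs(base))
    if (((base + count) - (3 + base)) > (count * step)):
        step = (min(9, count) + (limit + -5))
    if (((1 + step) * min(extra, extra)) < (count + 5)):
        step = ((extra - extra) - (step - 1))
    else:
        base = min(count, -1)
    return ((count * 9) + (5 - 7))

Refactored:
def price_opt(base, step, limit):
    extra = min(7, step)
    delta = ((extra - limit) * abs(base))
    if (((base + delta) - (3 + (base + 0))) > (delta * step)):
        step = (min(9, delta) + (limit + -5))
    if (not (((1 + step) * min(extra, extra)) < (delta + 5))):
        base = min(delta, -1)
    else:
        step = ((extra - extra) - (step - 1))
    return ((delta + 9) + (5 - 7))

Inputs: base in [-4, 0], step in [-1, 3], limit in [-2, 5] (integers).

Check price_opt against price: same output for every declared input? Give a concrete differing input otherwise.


Evaluate both at base=-4, step=-1, limit=-2.
price: extra := -1 | count := 4 | (((base + count) - (3 + base)) > (count * step)): true | step := -3 | (((1 + step) * min(extra, extra)) < (count + 5)): true | step := 4 | result 34
price_opt: extra := -1 | delta := 4 | (((base + delta) - (3 + (base + 0))) > (delta * step)): true | step := -3 | (not (((1 + step) * min(extra, extra)) < (delta + 5))): false | step := 4 | result 11
34 and 11 differ, so these are not the same function on this domain.
verdict: not equivalent; witness: base=-4, step=-1, limit=-2


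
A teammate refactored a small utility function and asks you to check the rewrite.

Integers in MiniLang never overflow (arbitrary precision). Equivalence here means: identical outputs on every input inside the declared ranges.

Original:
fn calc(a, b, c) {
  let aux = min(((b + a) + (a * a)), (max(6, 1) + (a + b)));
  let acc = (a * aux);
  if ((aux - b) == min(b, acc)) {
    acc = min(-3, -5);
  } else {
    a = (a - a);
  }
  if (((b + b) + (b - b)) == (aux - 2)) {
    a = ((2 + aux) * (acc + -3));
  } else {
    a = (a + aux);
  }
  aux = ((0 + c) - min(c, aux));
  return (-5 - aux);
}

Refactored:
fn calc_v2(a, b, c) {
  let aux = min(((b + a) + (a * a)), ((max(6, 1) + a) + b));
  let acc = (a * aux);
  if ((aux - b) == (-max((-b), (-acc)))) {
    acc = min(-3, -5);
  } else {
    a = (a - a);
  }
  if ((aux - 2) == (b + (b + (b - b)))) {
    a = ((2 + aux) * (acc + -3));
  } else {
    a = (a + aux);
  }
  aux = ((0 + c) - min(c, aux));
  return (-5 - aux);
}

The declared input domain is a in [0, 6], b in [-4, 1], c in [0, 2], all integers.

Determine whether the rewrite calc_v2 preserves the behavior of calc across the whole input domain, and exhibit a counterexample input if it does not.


Differences: min/max/abs usage differs — yet all 126 inputs agree.
verdict: equivalent


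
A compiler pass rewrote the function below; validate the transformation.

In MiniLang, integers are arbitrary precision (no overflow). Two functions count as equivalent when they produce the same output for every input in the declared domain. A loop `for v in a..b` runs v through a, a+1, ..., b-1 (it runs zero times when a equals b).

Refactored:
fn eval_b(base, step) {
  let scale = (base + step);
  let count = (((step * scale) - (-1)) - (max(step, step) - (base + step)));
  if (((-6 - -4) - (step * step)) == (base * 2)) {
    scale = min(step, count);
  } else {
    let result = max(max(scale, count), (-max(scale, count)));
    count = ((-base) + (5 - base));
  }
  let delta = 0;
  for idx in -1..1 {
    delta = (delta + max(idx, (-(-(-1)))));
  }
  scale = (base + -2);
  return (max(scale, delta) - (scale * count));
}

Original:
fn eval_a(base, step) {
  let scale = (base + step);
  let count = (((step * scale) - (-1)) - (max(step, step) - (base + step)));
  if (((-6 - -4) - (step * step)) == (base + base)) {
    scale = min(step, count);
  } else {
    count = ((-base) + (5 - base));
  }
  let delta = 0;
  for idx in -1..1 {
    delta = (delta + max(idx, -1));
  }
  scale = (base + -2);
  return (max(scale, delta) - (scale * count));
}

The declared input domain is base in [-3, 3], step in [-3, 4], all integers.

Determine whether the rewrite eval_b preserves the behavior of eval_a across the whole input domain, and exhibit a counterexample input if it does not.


Equivalent — the differences include min/max/abs usage differs; and statement counts differ; and constant usage differs; and local variable names differ; and arithmetic usage differs, yet no declared input distinguishes the two.
Spot check at base=-3, step=-1 — eval_a: scale := -4 | count := 2 | (((-6 - -4) - (step * step)) == (base + base)): false | count := 11 | delta := 0 | iter idx=-1: | delta := -1 | iter idx=0: | delta := -1 | scale := -5 | result 54. eval_b: scale := -4 | count := 2 | (((-6 - -4) - (step * step)) == (base * 2)): false | result := 2 | count := 11 | delta := 0 | iter idx=-1: | delta := -1 | iter idx=0: | delta := -1 | scale := -5 | result 54. Both give 54.
An exhaustive pass over the 56 declared inputs shows identical outputs.
verdict: equivalent


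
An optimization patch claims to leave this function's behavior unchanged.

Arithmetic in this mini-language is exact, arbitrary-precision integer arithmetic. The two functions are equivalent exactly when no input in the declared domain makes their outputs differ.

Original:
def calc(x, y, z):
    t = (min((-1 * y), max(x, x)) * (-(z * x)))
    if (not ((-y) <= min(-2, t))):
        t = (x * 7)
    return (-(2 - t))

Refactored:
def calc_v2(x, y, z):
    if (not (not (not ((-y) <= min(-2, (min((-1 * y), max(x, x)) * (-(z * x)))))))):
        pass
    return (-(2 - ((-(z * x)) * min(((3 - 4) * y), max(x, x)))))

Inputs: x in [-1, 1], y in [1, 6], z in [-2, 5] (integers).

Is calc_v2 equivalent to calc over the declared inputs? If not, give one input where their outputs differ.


Try x=-1, y=1, z=-2.
calc: t := 2 | (not ((-y) <= min(-2, t))): true | t := -7 | result -9
calc_v2: (not (not (not ((-y) <= min(-2, (min((-1 * y), max(x, x)) * (-(z * x)))))))): true | result 0
-9 vs 0 — the two versions disagree here.
verdict: not equivalent; witness: x=-1, y=1, z=-2


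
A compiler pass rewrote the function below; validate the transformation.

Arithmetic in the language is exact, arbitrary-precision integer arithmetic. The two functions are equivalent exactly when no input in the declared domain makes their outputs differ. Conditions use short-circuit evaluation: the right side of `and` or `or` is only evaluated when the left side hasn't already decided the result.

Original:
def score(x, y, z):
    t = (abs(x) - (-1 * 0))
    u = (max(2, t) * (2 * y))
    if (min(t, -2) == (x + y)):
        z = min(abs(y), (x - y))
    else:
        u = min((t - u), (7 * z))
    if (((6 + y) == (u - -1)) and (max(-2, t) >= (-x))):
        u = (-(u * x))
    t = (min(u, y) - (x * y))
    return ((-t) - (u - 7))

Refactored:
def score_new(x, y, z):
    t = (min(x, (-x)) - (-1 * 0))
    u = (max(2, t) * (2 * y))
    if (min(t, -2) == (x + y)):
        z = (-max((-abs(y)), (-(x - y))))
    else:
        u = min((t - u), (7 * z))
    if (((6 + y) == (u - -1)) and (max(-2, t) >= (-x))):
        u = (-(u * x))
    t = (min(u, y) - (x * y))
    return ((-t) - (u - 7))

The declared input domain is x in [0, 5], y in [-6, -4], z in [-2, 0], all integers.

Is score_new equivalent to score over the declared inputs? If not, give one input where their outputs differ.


Not equivalent: x=3, y=-6, z=-2 separates them (17 vs 37).
score: t := 3 | u := -36 | (min(t, -2) == (x + y)): false | u := -14 | (((6 + y) == (u - -1)) and (max(-2, t) >= (-x))): false | t := 4 | result 17
score_new: t := -3 | u := -24 | (min(t, -2) == (x + y)): true | z := 6 | (((6 + y) == (u - -1)) and (max(-2, t) >= (-x))): false | t := -6 | result 37
verdict: not equivalent; witness: x=3, y=-6, z=-2
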